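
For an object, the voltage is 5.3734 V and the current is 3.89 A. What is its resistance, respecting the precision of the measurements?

1.38 Ω

resistance = 5.3734 V ÷ 3.89 A = 1.38133676093… Ω.
5.3734 has 5 significant figures; 3.89 has 3.
Division/multiplication keeps the fewest: 3 significant figures.
Rounded: 1.38 Ω.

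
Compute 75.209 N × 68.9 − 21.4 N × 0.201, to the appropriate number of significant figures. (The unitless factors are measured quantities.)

75.209 × 68.9 = 5181.9001 → 5.18 × 10³ N (3 s.f., last digit at the 10^1 place).
21.4 × 0.201 = 4.3014 → 4.30 N (3 s.f., last digit at the 10^-2 place).
Difference: 5177.5987 N; keep the coarser place, 10^1.
Result: 5.18 × 10³ N.

5.18 × 10³ N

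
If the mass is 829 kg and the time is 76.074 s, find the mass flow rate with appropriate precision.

mass flow rate = 829 kg ÷ 76.074 s = 10.8972842233… kg/s.
829 has 3 significant figures; 76.074 has 5.
Division/multiplication keeps the fewest: 3 significant figures.
Rounded: 10.9 kg/s.

10.9 kg/s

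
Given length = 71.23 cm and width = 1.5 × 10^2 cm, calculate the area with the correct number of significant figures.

1.1 × 10^4 cm²

area = 71.23 cm × 1.5 × 10^2 cm = 10684.5 cm².
71.23 has 4 significant figures; 1.5 × 10^2 has 2.
Division/multiplication keeps the fewest: 2 significant figures.
Rounded: 1.1 × 10^4 cm².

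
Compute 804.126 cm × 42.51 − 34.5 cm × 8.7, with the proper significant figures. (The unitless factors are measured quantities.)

3.388 × 10⁴ cm

804.126 × 42.51 = 34183.39626 → 3.418 × 10⁴ cm (4 s.f., last digit at the 10^1 place).
34.5 × 8.7 = 300.15 → 3.0 × 10² cm (2 s.f., last digit at the 10^1 place).
Difference: 33883.24626 cm; keep the coarser place, 10^1.
Result: 3.388 × 10⁴ cm.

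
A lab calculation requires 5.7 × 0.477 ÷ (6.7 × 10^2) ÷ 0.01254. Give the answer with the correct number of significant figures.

5.7 × 0.477 ÷ (6.7 × 10^2) ÷ 0.01254 = 0.323609226594…
Multiplication/division keeps the fewest significant figures: 5.7 → 2 s.f., 0.477 → 3 s.f., 6.7 × 10^2 → 2 s.f., 0.01254 → 4 s.f.; limit is 2.
Rounded to 2 significant figures: 0.32.

0.32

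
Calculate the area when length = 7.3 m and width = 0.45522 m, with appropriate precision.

3.3 m²

area = 7.3 m × 0.45522 m = 3.323106 m².
7.3 has 2 significant figures; 0.45522 has 5.
Division/multiplication keeps the fewest: 2 significant figures.
Rounded: 3.3 m².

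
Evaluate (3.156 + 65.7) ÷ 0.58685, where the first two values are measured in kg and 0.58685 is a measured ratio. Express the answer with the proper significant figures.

117 kg

3.156 kg + 65.7 kg = 68.856 kg; the sum is limited to 1 decimal place (3 s.f.).
Carrying full precision, 68.856 ÷ 0.58685 = 117.33151572… kg; 0.58685 has 5 s.f., so the result keeps min(3, 5) = 3 s.f.
Rounded to 3 significant figures: 117 kg.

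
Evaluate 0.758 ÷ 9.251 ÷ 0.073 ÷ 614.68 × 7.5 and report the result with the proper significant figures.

0.758 ÷ 9.251 ÷ 0.073 ÷ 614.68 × 7.5 = 0.0136952462428…
Multiplication/division keeps the fewest significant figures: 0.758 → 3 s.f., 9.251 → 4 s.f., 0.073 → 2 s.f., 614.68 → 5 s.f., 7.5 → 2 s.f.; limit is 2.
Rounded to 2 significant figures: 0.014.

0.014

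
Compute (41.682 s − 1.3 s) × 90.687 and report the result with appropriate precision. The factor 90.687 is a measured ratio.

41.682 s − 1.3 s = 40.382 s; the difference is limited to 1 decimal place (3 s.f.).
Carrying full precision, 40.382 × 90.687 = 3662.122434 s; 90.687 has 5 s.f., so the result keeps min(3, 5) = 3 s.f.
Rounded to 3 significant figures: 3.66 × 10³ s.

3.66 × 10³ s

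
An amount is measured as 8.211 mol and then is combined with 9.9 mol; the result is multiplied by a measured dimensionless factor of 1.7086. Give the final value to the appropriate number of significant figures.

30.9 mol

8.211 mol + 9.9 mol = 18.111 mol; the sum is limited to 1 decimal place (3 s.f.).
Carrying full precision, 18.111 × 1.7086 = 30.9444546 mol; 1.7086 has 5 s.f., so the result keeps min(3, 5) = 3 s.f.
Rounded to 3 significant figures: 30.9 mol.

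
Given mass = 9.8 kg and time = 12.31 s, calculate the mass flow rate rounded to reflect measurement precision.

0.80 kg/s

mass flow rate = 9.8 kg ÷ 12.31 s = 0.796100731113… kg/s.
9.8 has 2 significant figures; 12.31 has 4.
Division/multiplication keeps the fewest: 2 significant figures.
Rounded: 0.80 kg/s.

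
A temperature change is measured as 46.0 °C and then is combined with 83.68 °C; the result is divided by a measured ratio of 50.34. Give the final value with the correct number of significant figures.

2.576 °C

46.0 °C + 83.68 °C = 129.68 °C; the sum is limited to 1 decimal place (4 s.f.).
Carrying full precision, 129.68 ÷ 50.34 = 2.57608263806… °C; 50.34 has 4 s.f., so the result keeps min(4, 4) = 4 s.f.
Rounded to 4 significant figures: 2.576 °C.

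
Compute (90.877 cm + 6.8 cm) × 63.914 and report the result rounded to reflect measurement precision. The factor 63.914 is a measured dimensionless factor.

90.877 cm + 6.8 cm = 97.677 cm; the sum is limited to 1 decimal place (3 s.f.).
Carrying full precision, 97.677 × 63.914 = 6242.927778 cm; 63.914 has 5 s.f., so the result keeps min(3, 5) = 3 s.f.
Rounded to 3 significant figures: 6.24 × 10^3 cm.

6.24 × 10^3 cm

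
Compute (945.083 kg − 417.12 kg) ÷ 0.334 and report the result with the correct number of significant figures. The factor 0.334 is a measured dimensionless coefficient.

945.083 kg − 417.12 kg = 527.963 kg; the difference is limited to 2 decimal places (5 s.f.).
Carrying full precision, 527.963 ÷ 0.334 = 1580.72754491… kg; 0.334 has 3 s.f., so the result keeps min(5, 3) = 3 s.f.
Rounded to 3 significant figures: 1.58 × 10^3 kg.

1.58 × 10^3 kg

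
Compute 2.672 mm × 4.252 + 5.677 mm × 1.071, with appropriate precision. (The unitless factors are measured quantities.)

17.44 mm

2.672 × 4.252 = 11.361344 → 11.36 mm (4 s.f., last digit at the 10^-2 place).
5.677 × 1.071 = 6.080067 → 6.080 mm (4 s.f., last digit at the 10^-3 place).
Sum: 17.441411 mm; keep the coarser place, 10^-2.
Result: 17.44 mm.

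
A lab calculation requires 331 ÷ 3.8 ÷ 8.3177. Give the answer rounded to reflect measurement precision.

331 ÷ 3.8 ÷ 8.3177 = 10.4722775717…
Multiplication/division keeps the fewest significant figures: 331 → 3 s.f., 3.8 → 2 s.f., 8.3177 → 5 s.f.; limit is 2.
Rounded to 2 significant figures: 10.

10.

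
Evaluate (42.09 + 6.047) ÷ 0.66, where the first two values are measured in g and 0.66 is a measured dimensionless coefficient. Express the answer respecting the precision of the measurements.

42.09 g + 6.047 g = 48.137 g; the sum is limited to 2 decimal places (4 s.f.).
Carrying full precision, 48.137 ÷ 0.66 = 72.9348484848… g; 0.66 has 2 s.f., so the result keeps min(4, 2) = 2 s.f.
Rounded to 2 significant figures: 73 g.

73 g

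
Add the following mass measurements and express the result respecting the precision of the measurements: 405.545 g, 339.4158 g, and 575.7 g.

405.545 g + 339.4158 g + 575.7 g = 1320.6608 g.
Addition/subtraction keeps the fewest decimal places: 405.545 → 3 decimal places, 339.4158 → 4 decimal places, 575.7 → 1 decimal place; limit is 1.
Rounded to 1 decimal place: 1320.7 g.

1320.7 g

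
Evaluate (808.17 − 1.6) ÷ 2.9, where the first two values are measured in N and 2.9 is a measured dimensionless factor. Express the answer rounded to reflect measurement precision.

2.8 × 10^2 N

808.17 N − 1.6 N = 806.57 N; the difference is limited to 1 decimal place (4 s.f.).
Carrying full precision, 806.57 ÷ 2.9 = 278.127586207… N; 2.9 has 2 s.f., so the result keeps min(4, 2) = 2 s.f.
Rounded to 2 significant figures: 2.8 × 10^2 N.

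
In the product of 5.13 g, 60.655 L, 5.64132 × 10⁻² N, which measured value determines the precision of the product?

5.13 g → 3 s.f.; 60.655 L → 5 s.f.; 5.64132 × 10⁻² N → 6 s.f.
The fewest is 3 significant figures, from 5.13 g.

5.13 g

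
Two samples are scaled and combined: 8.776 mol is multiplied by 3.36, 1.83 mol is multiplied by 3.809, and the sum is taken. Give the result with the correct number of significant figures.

36.5 mol

8.776 × 3.36 = 29.48736 → 29.5 mol (3 s.f., last digit at the 10^-1 place).
1.83 × 3.809 = 6.97047 → 6.97 mol (3 s.f., last digit at the 10^-2 place).
Sum: 36.45783 mol; keep the coarser place, 10^-1.
Result: 36.5 mol.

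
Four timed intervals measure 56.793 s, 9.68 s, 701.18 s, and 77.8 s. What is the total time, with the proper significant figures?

56.793 s + 9.68 s + 701.18 s + 77.8 s = 845.453 s.
Addition/subtraction keeps the fewest decimal places: 56.793 → 3 decimal places, 9.68 → 2 decimal places, 701.18 → 2 decimal places, 77.8 → 1 decimal place; limit is 1.
Rounded to 1 decimal place: 845.5 s.

845.5 s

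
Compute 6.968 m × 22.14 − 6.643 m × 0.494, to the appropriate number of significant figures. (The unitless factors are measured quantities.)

151.0 m

6.968 × 22.14 = 154.27152 → 154.3 m (4 s.f., last digit at the 10^-1 place).
6.643 × 0.494 = 3.281642 → 3.28 m (3 s.f., last digit at the 10^-2 place).
Difference: 150.989878 m; keep the coarser place, 10^-1.
Result: 151.0 m.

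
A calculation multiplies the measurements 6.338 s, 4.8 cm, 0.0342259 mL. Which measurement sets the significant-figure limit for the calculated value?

4.8 cm

6.338 s → 4 s.f.; 4.8 cm → 2 s.f.; 0.0342259 mL → 6 s.f.
The fewest is 2 significant figures, from 4.8 cm.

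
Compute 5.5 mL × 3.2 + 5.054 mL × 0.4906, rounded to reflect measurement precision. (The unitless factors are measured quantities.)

5.5 × 3.2 = 17.6 → 18 mL (2 s.f., last digit at the 10^0 place).
5.054 × 0.4906 = 2.4794924 → 2.479 mL (4 s.f., last digit at the 10^-3 place).
Sum: 20.0794924 mL; keep the coarser place, 10^0.
Result: 2.0 × 10¹ mL.

2.0 × 10¹ mL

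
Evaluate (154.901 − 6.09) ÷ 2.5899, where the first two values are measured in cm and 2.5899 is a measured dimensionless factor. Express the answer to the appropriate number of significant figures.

154.901 cm − 6.09 cm = 148.811 cm; the difference is limited to 2 decimal places (5 s.f.).
Carrying full precision, 148.811 ÷ 2.5899 = 57.4582030194… cm; 2.5899 has 5 s.f., so the result keeps min(5, 5) = 5 s.f.
Rounded to 5 significant figures: 57.458 cm.

57.458 cm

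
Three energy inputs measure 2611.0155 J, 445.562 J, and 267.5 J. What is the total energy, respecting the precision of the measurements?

2611.0155 J + 445.562 J + 267.5 J = 3324.0775 J.
Addition/subtraction keeps the fewest decimal places: 2611.0155 → 4 decimal places, 445.562 → 3 decimal places, 267.5 → 1 decimal place; limit is 1.
Rounded to 1 decimal place: 3.3241 × 10³ J.

3.3241 × 10³ J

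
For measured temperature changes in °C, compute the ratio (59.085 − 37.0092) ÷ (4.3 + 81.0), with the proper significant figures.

2.59 × 10^-1

59.085 − 37.0092 = 22.0758, limited to 3 d.p. → 5 s.f.; 4.3 + 81.0 = 85.3, limited to 1 d.p. → 3 s.f.
Carrying full precision, 22.0758 ÷ 85.3 = 0.258801875733…; keep min(5, 3) = 3 s.f.
Rounded to 3 significant figures: 2.59 × 10^-1.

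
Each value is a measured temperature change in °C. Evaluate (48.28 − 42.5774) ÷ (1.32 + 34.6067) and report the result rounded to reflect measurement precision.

0.159

48.28 − 42.5774 = 5.7026, limited to 2 d.p. → 3 s.f.; 1.32 + 34.6067 = 35.9267, limited to 2 d.p. → 4 s.f.
Carrying full precision, 5.7026 ÷ 35.9267 = 0.158728744917…; keep min(3, 4) = 3 s.f.
Rounded to 3 significant figures: 0.159.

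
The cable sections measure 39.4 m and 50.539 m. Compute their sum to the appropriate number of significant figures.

89.9 m

39.4 m + 50.539 m = 89.939 m.
Addition/subtraction keeps the fewest decimal places: 39.4 → 1 decimal place, 50.539 → 3 decimal places; limit is 1.
Rounded to 1 decimal place: 89.9 m.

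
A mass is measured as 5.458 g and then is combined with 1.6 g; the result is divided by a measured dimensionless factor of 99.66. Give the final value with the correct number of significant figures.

0.071 g

5.458 g + 1.6 g = 7.058 g; the sum is limited to 1 decimal place (2 s.f.).
Carrying full precision, 7.058 ÷ 99.66 = 0.0708207906883… g; 99.66 has 4 s.f., so the result keeps min(2, 4) = 2 s.f.
Rounded to 2 significant figures: 0.071 g.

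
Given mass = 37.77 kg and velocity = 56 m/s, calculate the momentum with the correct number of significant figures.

2.1 × 10^3 kg·m/s

momentum = 37.77 kg × 56 m/s = 2115.12 kg·m/s.
37.77 has 4 significant figures; 56 has 2.
Division/multiplication keeps the fewest: 2 significant figures.
Rounded: 2.1 × 10^3 kg·m/s.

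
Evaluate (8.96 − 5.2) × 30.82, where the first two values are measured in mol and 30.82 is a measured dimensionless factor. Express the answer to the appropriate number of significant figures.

1.2 × 10² mol

8.96 mol − 5.2 mol = 3.76 mol; the difference is limited to 1 decimal place (2 s.f.).
Carrying full precision, 3.76 × 30.82 = 115.8832 mol; 30.82 has 4 s.f., so the result keeps min(2, 4) = 2 s.f.
Rounded to 2 significant figures: 1.2 × 10² mol.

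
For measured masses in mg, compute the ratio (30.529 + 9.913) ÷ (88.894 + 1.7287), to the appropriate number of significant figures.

30.529 + 9.913 = 40.442, limited to 3 d.p. → 5 s.f.; 88.894 + 1.7287 = 90.6227, limited to 3 d.p. → 5 s.f.
Carrying full precision, 40.442 ÷ 90.6227 = 0.446267877695…; keep min(5, 5) = 5 s.f.
Rounded to 5 significant figures: 0.44627.

0.44627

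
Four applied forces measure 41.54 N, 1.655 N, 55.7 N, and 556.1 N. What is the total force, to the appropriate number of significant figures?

41.54 N + 1.655 N + 55.7 N + 556.1 N = 654.995 N.
Addition/subtraction keeps the fewest decimal places: 41.54 → 2 decimal places, 1.655 → 3 decimal places, 55.7 → 1 decimal place, 556.1 → 1 decimal place; limit is 1.
Rounded to 1 decimal place: 655.0 N.

655.0 N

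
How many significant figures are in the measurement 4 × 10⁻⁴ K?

1

4 × 10⁻⁴: in scientific notation every digit of the coefficient is significant.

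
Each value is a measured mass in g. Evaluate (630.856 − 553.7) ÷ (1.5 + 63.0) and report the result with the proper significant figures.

630.856 − 553.7 = 77.156, limited to 1 d.p. → 3 s.f.; 1.5 + 63.0 = 64.5, limited to 1 d.p. → 3 s.f.
Carrying full precision, 77.156 ÷ 64.5 = 1.19621705426…; keep min(3, 3) = 3 s.f.
Rounded to 3 significant figures: 1.20.

1.20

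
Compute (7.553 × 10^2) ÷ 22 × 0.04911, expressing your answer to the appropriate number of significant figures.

1.7

(7.553 × 10^2) ÷ 22 × 0.04911 = 1.68603559091…
Multiplication/division keeps the fewest significant figures: 7.553 × 10^2 → 4 s.f., 22 → 2 s.f., 0.04911 → 4 s.f.; limit is 2.
Rounded to 2 significant figures: 1.7.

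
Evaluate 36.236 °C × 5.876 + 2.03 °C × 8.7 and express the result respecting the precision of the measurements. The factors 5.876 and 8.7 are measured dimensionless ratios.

36.236 × 5.876 = 212.922736 → 212.9 °C (4 s.f., last digit at the 10^-1 place).
2.03 × 8.7 = 17.661 → 18 °C (2 s.f., last digit at the 10^0 place).
Sum: 230.583736 °C; keep the coarser place, 10^0.
Result: 231 °C.

231 °C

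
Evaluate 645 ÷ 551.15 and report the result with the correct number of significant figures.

645 ÷ 551.15 = 1.17028032296…
Multiplication/division keeps the fewest significant figures: 645 → 3 s.f., 551.15 → 5 s.f.; limit is 3.
Rounded to 3 significant figures: 1.17.

1.17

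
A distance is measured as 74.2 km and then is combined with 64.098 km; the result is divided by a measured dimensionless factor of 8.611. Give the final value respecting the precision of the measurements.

74.2 km + 64.098 km = 138.298 km; the sum is limited to 1 decimal place (4 s.f.).
Carrying full precision, 138.298 ÷ 8.611 = 16.060620137… km; 8.611 has 4 s.f., so the result keeps min(4, 4) = 4 s.f.
Rounded to 4 significant figures: 16.06 km.

16.06 km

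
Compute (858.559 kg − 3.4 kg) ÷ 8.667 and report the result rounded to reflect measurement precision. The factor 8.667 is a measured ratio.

98.67 kg

858.559 kg − 3.4 kg = 855.159 kg; the difference is limited to 1 decimal place (4 s.f.).
Carrying full precision, 855.159 ÷ 8.667 = 98.6683973693… kg; 8.667 has 4 s.f., so the result keeps min(4, 4) = 4 s.f.
Rounded to 4 significant figures: 98.67 kg.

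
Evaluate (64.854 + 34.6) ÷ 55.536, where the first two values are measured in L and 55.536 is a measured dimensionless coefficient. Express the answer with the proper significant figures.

64.854 L + 34.6 L = 99.454 L; the sum is limited to 1 decimal place (3 s.f.).
Carrying full precision, 99.454 ÷ 55.536 = 1.79080236243… L; 55.536 has 5 s.f., so the result keeps min(3, 5) = 3 s.f.
Rounded to 3 significant figures: 1.79 L.

1.79 L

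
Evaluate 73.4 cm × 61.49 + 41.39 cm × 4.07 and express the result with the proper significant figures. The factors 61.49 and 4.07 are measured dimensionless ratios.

4.68 × 10^3 cm

73.4 × 61.49 = 4513.366 → 4.51 × 10^3 cm (3 s.f., last digit at the 10^1 place).
41.39 × 4.07 = 168.4573 → 168 cm (3 s.f., last digit at the 10^0 place).
Sum: 4681.8233 cm; keep the coarser place, 10^1.
Result: 4.68 × 10^3 cm.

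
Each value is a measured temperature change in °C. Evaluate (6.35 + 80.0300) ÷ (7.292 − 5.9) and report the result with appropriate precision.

62

6.35 + 80.0300 = 86.3800, limited to 2 d.p. → 4 s.f.; 7.292 − 5.9 = 1.392, limited to 1 d.p. → 2 s.f.
Carrying full precision, 86.3800 ÷ 1.392 = 62.0545977011…; keep min(4, 2) = 2 s.f.
Rounded to 2 significant figures: 62.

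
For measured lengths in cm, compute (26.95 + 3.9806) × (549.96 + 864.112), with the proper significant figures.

26.95 + 3.9806 = 30.9306, limited to 2 d.p. → 4 s.f.; 549.96 + 864.112 = 1414.072, limited to 2 d.p. → 6 s.f.
Carrying full precision, 30.9306 × 1414.072 = 43738.0954032; keep min(4, 6) = 4 s.f.
Rounded to 4 significant figures: 4.374 × 10⁴ cm².

4.374 × 10⁴ cm²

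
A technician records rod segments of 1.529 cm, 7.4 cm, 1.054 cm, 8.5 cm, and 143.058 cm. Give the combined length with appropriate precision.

161.5 cm

1.529 cm + 7.4 cm + 1.054 cm + 8.5 cm + 143.058 cm = 161.541 cm.
Addition/subtraction keeps the fewest decimal places: 1.529 → 3 decimal places, 7.4 → 1 decimal place, 1.054 → 3 decimal places, 8.5 → 1 decimal place, 143.058 → 3 decimal places; limit is 1.
Rounded to 1 decimal place: 161.5 cm.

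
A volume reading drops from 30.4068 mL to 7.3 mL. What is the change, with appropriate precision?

30.4068 mL − 7.3 mL = 23.1068 mL.
Addition/subtraction keeps the fewest decimal places: 30.4068 → 4 decimal places, 7.3 → 1 decimal place; limit is 1.
Rounded to 1 decimal place: 23.1 mL.

23.1 mL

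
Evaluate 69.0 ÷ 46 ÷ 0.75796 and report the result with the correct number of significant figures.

69.0 ÷ 46 ÷ 0.75796 = 1.9789962531…
Multiplication/division keeps the fewest significant figures: 69.0 → 3 s.f., 46 → 2 s.f., 0.75796 → 5 s.f.; limit is 2.
Rounded to 2 significant figures: 2.0.

2.0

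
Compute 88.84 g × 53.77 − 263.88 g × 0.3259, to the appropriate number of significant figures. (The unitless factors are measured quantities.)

4691 g

88.84 × 53.77 = 4776.9268 → 4777 g (4 s.f., last digit at the 10^0 place).
263.88 × 0.3259 = 85.998492 → 86.00 g (4 s.f., last digit at the 10^-2 place).
Difference: 4690.928308 g; keep the coarser place, 10^0.
Result: 4691 g.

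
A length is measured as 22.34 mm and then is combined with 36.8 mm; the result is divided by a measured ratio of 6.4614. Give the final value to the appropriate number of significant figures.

9.15 mm

22.34 mm + 36.8 mm = 59.14 mm; the sum is limited to 1 decimal place (3 s.f.).
Carrying full precision, 59.14 ÷ 6.4614 = 9.15281517937… mm; 6.4614 has 5 s.f., so the result keeps min(3, 5) = 3 s.f.
Rounded to 3 significant figures: 9.15 mm.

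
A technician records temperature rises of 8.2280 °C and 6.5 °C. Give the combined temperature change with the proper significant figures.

14.7 °C

8.2280 °C + 6.5 °C = 14.7280 °C.
Addition/subtraction keeps the fewest decimal places: 8.2280 → 4 decimal places, 6.5 → 1 decimal place; limit is 1.
Rounded to 1 decimal place: 14.7 °C.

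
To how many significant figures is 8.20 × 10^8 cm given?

3

8.20 × 10^8: in scientific notation every digit of the coefficient is significant.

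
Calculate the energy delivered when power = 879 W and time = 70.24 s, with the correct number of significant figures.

6.17 × 10^4 J

energy delivered = 879 W × 70.24 s = 61740.96 J.
879 has 3 significant figures; 70.24 has 4.
Division/multiplication keeps the fewest: 3 significant figures.
Rounded: 6.17 × 10^4 J.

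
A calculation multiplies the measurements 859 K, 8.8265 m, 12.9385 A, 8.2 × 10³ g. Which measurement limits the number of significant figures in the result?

8.2 × 10³ g

859 K → 3 s.f.; 8.8265 m → 5 s.f.; 12.9385 A → 6 s.f.; 8.2 × 10³ g → 2 s.f.
The fewest is 2 significant figures, from 8.2 × 10³ g.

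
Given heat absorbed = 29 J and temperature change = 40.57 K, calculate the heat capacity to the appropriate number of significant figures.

0.71 J/K

heat capacity = 29 J ÷ 40.57 K = 0.714813901898… J/K.
29 has 2 significant figures; 40.57 has 4.
Division/multiplication keeps the fewest: 2 significant figures.
Rounded: 0.71 J/K.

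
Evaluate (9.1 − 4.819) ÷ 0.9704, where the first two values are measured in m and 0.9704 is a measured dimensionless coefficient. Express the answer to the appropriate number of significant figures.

4.4 m

9.1 m − 4.819 m = 4.281 m; the difference is limited to 1 decimal place (2 s.f.).
Carrying full precision, 4.281 ÷ 0.9704 = 4.41158285243… m; 0.9704 has 4 s.f., so the result keeps min(2, 4) = 2 s.f.
Rounded to 2 significant figures: 4.4 m.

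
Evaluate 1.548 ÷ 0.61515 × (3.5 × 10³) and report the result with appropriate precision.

8.8 × 10³

1.548 ÷ 0.61515 × (3.5 × 10³) = 8807.60790051…
Multiplication/division keeps the fewest significant figures: 1.548 → 4 s.f., 0.61515 → 5 s.f., 3.5 × 10³ → 2 s.f.; limit is 2.
Rounded to 2 significant figures: 8.8 × 10³.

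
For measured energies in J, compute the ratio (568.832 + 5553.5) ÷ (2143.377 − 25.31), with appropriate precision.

2.8905

568.832 + 5553.5 = 6122.332, limited to 1 d.p. → 5 s.f.; 2143.377 − 25.31 = 2118.067, limited to 2 d.p. → 6 s.f.
Carrying full precision, 6122.332 ÷ 2118.067 = 2.89052801446…; keep min(5, 6) = 5 s.f.
Rounded to 5 significant figures: 2.8905.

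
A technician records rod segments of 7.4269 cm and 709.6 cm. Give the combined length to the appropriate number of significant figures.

7.4269 cm + 709.6 cm = 717.0269 cm.
Addition/subtraction keeps the fewest decimal places: 7.4269 → 4 decimal places, 709.6 → 1 decimal place; limit is 1.
Rounded to 1 decimal place: 717.0 cm.

717.0 cm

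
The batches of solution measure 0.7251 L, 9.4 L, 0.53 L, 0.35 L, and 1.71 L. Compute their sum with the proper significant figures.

12.7 L

0.7251 L + 9.4 L + 0.53 L + 0.35 L + 1.71 L = 12.7151 L.
Addition/subtraction keeps the fewest decimal places: 0.7251 → 4 decimal places, 9.4 → 1 decimal place, 0.53 → 2 decimal places, 0.35 → 2 decimal places, 1.71 → 2 decimal places; limit is 1.
Rounded to 1 decimal place: 12.7 L.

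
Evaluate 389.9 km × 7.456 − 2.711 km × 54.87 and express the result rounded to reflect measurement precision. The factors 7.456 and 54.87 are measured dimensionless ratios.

2.758 × 10³ km

389.9 × 7.456 = 2907.0944 → 2907 km (4 s.f., last digit at the 10^0 place).
2.711 × 54.87 = 148.75257 → 148.8 km (4 s.f., last digit at the 10^-1 place).
Difference: 2758.34183 km; keep the coarser place, 10^0.
Result: 2.758 × 10³ km.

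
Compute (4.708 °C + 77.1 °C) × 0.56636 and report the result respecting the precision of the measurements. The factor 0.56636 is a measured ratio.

46.3 °C

4.708 °C + 77.1 °C = 81.808 °C; the sum is limited to 1 decimal place (3 s.f.).
Carrying full precision, 81.808 × 0.56636 = 46.33277888 °C; 0.56636 has 5 s.f., so the result keeps min(3, 5) = 3 s.f.
Rounded to 3 significant figures: 46.3 °C.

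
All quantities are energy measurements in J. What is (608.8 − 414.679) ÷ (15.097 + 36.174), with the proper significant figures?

3.786

608.8 − 414.679 = 194.121, limited to 1 d.p. → 4 s.f.; 15.097 + 36.174 = 51.271, limited to 3 d.p. → 5 s.f.
Carrying full precision, 194.121 ÷ 51.271 = 3.7861754208…; keep min(4, 5) = 4 s.f.
Rounded to 4 significant figures: 3.786.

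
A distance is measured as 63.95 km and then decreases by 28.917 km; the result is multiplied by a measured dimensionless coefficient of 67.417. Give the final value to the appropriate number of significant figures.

2362 km

63.95 km − 28.917 km = 35.033 km; the difference is limited to 2 decimal places (4 s.f.).
Carrying full precision, 35.033 × 67.417 = 2361.819761 km; 67.417 has 5 s.f., so the result keeps min(4, 5) = 4 s.f.
Rounded to 4 significant figures: 2362 km.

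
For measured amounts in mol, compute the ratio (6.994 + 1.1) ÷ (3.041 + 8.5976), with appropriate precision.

6.994 + 1.1 = 8.094, limited to 1 d.p. → 2 s.f.; 3.041 + 8.5976 = 11.6386, limited to 3 d.p. → 5 s.f.
Carrying full precision, 8.094 ÷ 11.6386 = 0.695444469266…; keep min(2, 5) = 2 s.f.
Rounded to 2 significant figures: 0.70.

0.70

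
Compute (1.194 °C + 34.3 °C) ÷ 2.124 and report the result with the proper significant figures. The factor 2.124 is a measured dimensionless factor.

16.7 °C

1.194 °C + 34.3 °C = 35.494 °C; the sum is limited to 1 decimal place (3 s.f.).
Carrying full precision, 35.494 ÷ 2.124 = 16.7109227872… °C; 2.124 has 4 s.f., so the result keeps min(3, 4) = 3 s.f.
Rounded to 3 significant figures: 16.7 °C.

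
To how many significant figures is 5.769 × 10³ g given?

5.769 × 10³: in scientific notation every digit of the coefficient is significant.

4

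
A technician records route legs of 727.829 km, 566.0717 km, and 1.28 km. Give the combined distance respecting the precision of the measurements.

1.29518 × 10^3 km

727.829 km + 566.0717 km + 1.28 km = 1295.1807 km.
Addition/subtraction keeps the fewest decimal places: 727.829 → 3 decimal places, 566.0717 → 4 decimal places, 1.28 → 2 decimal places; limit is 2.
Rounded to 2 decimal places: 1.29518 × 10^3 km.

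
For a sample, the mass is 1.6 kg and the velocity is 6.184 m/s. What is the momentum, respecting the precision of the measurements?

9.9 kg·m/s

momentum = 1.6 kg × 6.184 m/s = 9.8944 kg·m/s.
1.6 has 2 significant figures; 6.184 has 4.
Division/multiplication keeps the fewest: 2 significant figures.
Rounded: 9.9 kg·m/s.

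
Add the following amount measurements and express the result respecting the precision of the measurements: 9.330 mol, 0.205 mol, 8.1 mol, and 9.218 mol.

26.9 mol

9.330 mol + 0.205 mol + 8.1 mol + 9.218 mol = 26.853 mol.
Addition/subtraction keeps the fewest decimal places: 9.330 → 3 decimal places, 0.205 → 3 decimal places, 8.1 → 1 decimal place, 9.218 → 3 decimal places; limit is 1.
Rounded to 1 decimal place: 26.9 mol.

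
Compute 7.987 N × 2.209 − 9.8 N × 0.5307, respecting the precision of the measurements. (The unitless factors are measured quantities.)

7.987 × 2.209 = 17.643283 → 17.64 N (4 s.f., last digit at the 10^-2 place).
9.8 × 0.5307 = 5.20086 → 5.2 N (2 s.f., last digit at the 10^-1 place).
Difference: 12.442423 N; keep the coarser place, 10^-1.
Result: 12.4 N.

12.4 N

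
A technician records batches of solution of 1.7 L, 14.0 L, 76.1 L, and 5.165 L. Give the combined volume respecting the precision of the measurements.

97.0 L

1.7 L + 14.0 L + 76.1 L + 5.165 L = 96.965 L.
Addition/subtraction keeps the fewest decimal places: 1.7 → 1 decimal place, 14.0 → 1 decimal place, 76.1 → 1 decimal place, 5.165 → 3 decimal places; limit is 1.
Rounded to 1 decimal place: 97.0 L.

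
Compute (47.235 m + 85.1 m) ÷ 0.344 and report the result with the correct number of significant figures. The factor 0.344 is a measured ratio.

47.235 m + 85.1 m = 132.335 m; the sum is limited to 1 decimal place (4 s.f.).
Carrying full precision, 132.335 ÷ 0.344 = 384.694767442… m; 0.344 has 3 s.f., so the result keeps min(4, 3) = 3 s.f.
Rounded to 3 significant figures: 385 m.

385 m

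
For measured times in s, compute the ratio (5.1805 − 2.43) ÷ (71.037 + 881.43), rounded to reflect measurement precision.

0.00289

5.1805 − 2.43 = 2.7505, limited to 2 d.p. → 3 s.f.; 71.037 + 881.43 = 952.467, limited to 2 d.p. → 5 s.f.
Carrying full precision, 2.7505 ÷ 952.467 = 0.00288776409051…; keep min(3, 5) = 3 s.f.
Rounded to 3 significant figures: 0.00289.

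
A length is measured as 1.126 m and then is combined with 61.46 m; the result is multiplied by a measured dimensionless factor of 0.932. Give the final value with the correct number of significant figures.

1.126 m + 61.46 m = 62.586 m; the sum is limited to 2 decimal places (4 s.f.).
Carrying full precision, 62.586 × 0.932 = 58.330152 m; 0.932 has 3 s.f., so the result keeps min(4, 3) = 3 s.f.
Rounded to 3 significant figures: 58.3 m.

58.3 m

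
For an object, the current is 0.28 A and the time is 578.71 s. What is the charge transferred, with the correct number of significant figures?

1.6 × 10^2 C

charge transferred = 0.28 A × 578.71 s = 162.0388 C.
0.28 has 2 significant figures; 578.71 has 5.
Division/multiplication keeps the fewest: 2 significant figures.
Rounded: 1.6 × 10^2 C.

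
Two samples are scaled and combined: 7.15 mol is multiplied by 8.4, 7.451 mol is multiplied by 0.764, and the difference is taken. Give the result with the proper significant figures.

7.15 × 8.4 = 60.06 → 6.0 × 10^1 mol (2 s.f., last digit at the 10^0 place).
7.451 × 0.764 = 5.692564 → 5.69 mol (3 s.f., last digit at the 10^-2 place).
Difference: 54.367436 mol; keep the coarser place, 10^0.
Result: 54 mol.

54 mol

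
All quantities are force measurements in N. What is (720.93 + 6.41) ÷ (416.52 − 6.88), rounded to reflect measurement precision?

1.7756

720.93 + 6.41 = 727.34, limited to 2 d.p. → 5 s.f.; 416.52 − 6.88 = 409.64, limited to 2 d.p. → 5 s.f.
Carrying full precision, 727.34 ÷ 409.64 = 1.77555902744…; keep min(5, 5) = 5 s.f.
Rounded to 5 significant figures: 1.7756.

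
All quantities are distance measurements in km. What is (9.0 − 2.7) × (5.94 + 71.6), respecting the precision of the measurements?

4.9 × 10² km²

9.0 − 2.7 = 6.3, limited to 1 d.p. → 2 s.f.; 5.94 + 71.6 = 77.54, limited to 1 d.p. → 3 s.f.
Carrying full precision, 6.3 × 77.54 = 488.502; keep min(2, 3) = 2 s.f.
Rounded to 2 significant figures: 4.9 × 10² km².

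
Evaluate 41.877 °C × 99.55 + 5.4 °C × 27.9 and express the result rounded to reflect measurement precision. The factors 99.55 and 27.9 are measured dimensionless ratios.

41.877 × 99.55 = 4168.85535 → 4169 °C (4 s.f., last digit at the 10^0 place).
5.4 × 27.9 = 150.66 → 1.5 × 10^2 °C (2 s.f., last digit at the 10^1 place).
Sum: 4319.51535 °C; keep the coarser place, 10^1.
Result: 4.32 × 10^3 °C.

4.32 × 10^3 °C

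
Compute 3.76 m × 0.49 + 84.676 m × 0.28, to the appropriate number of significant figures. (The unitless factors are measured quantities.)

26 m

3.76 × 0.49 = 1.8424 → 1.8 m (2 s.f., last digit at the 10^-1 place).
84.676 × 0.28 = 23.70928 → 24 m (2 s.f., last digit at the 10^0 place).
Sum: 25.55168 m; keep the coarser place, 10^0.
Result: 26 m.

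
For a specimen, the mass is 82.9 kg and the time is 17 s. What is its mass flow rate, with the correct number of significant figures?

mass flow rate = 82.9 kg ÷ 17 s = 4.87647058824… kg/s.
82.9 has 3 significant figures; 17 has 2.
Division/multiplication keeps the fewest: 2 significant figures.
Rounded: 4.9 kg/s.

4.9 kg/s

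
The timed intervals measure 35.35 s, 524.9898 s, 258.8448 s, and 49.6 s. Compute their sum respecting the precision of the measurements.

35.35 s + 524.9898 s + 258.8448 s + 49.6 s = 868.7846 s.
Addition/subtraction keeps the fewest decimal places: 35.35 → 2 decimal places, 524.9898 → 4 decimal places, 258.8448 → 4 decimal places, 49.6 → 1 decimal place; limit is 1.
Rounded to 1 decimal place: 868.8 s.

868.8 s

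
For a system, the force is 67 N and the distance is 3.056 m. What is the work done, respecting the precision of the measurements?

work done = 67 N × 3.056 m = 204.752 J.
67 has 2 significant figures; 3.056 has 4.
Division/multiplication keeps the fewest: 2 significant figures.
Rounded: 2.0 × 10² J.

2.0 × 10² J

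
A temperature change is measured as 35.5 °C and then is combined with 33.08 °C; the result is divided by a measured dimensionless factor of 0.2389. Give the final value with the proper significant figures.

287 °C

35.5 °C + 33.08 °C = 68.58 °C; the sum is limited to 1 decimal place (3 s.f.).
Carrying full precision, 68.58 ÷ 0.2389 = 287.065717874… °C; 0.2389 has 4 s.f., so the result keeps min(3, 4) = 3 s.f.
Rounded to 3 significant figures: 287 °C.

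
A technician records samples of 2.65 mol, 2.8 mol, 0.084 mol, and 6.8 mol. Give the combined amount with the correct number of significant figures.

12.3 mol

2.65 mol + 2.8 mol + 0.084 mol + 6.8 mol = 12.334 mol.
Addition/subtraction keeps the fewest decimal places: 2.65 → 2 decimal places, 2.8 → 1 decimal place, 0.084 → 3 decimal places, 6.8 → 1 decimal place; limit is 1.
Rounded to 1 decimal place: 12.3 mol.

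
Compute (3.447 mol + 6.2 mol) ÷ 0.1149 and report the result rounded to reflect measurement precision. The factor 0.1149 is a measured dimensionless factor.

3.447 mol + 6.2 mol = 9.647 mol; the sum is limited to 1 decimal place (2 s.f.).
Carrying full precision, 9.647 ÷ 0.1149 = 83.9599651871… mol; 0.1149 has 4 s.f., so the result keeps min(2, 4) = 2 s.f.
Rounded to 2 significant figures: 84 mol.

84 mol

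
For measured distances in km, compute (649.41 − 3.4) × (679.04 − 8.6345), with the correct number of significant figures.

4.331 × 10^5 km²

649.41 − 3.4 = 646.01, limited to 1 d.p. → 4 s.f.; 679.04 − 8.6345 = 670.4055, limited to 2 d.p. → 5 s.f.
Carrying full precision, 646.01 × 670.4055 = 433088.657055; keep min(4, 5) = 4 s.f.
Rounded to 4 significant figures: 4.331 × 10^5 km².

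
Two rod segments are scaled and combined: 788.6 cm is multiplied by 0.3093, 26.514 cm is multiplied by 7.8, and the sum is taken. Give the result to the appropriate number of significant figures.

4.5 × 10^2 cm

788.6 × 0.3093 = 243.91398 → 243.9 cm (4 s.f., last digit at the 10^-1 place).
26.514 × 7.8 = 206.8092 → 2.1 × 10^2 cm (2 s.f., last digit at the 10^1 place).
Sum: 450.72318 cm; keep the coarser place, 10^1.
Result: 4.5 × 10^2 cm.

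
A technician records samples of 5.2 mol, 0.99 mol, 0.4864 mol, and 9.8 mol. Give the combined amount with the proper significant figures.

16.5 mol

5.2 mol + 0.99 mol + 0.4864 mol + 9.8 mol = 16.4764 mol.
Addition/subtraction keeps the fewest decimal places: 5.2 → 1 decimal place, 0.99 → 2 decimal places, 0.4864 → 4 decimal places, 9.8 → 1 decimal place; limit is 1.
Rounded to 1 decimal place: 16.5 mol.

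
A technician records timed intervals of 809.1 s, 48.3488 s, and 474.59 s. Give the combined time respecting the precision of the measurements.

809.1 s + 48.3488 s + 474.59 s = 1332.0388 s.
Addition/subtraction keeps the fewest decimal places: 809.1 → 1 decimal place, 48.3488 → 4 decimal places, 474.59 → 2 decimal places; limit is 1.
Rounded to 1 decimal place: 1332.0 s.

1332.0 s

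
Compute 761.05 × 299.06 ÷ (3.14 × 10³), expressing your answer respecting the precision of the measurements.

72.5

761.05 × 299.06 ÷ (3.14 × 10³) = 72.4839531847…
Multiplication/division keeps the fewest significant figures: 761.05 → 5 s.f., 299.06 → 5 s.f., 3.14 × 10³ → 3 s.f.; limit is 3.
Rounded to 3 significant figures: 72.5.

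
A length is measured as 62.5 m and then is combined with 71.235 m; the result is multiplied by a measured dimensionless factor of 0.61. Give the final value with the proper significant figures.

62.5 m + 71.235 m = 133.735 m; the sum is limited to 1 decimal place (4 s.f.).
Carrying full precision, 133.735 × 0.61 = 81.57835 m; 0.61 has 2 s.f., so the result keeps min(4, 2) = 2 s.f.
Rounded to 2 significant figures: 82 m.

82 m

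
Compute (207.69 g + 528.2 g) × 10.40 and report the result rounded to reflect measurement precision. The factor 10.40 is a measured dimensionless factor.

207.69 g + 528.2 g = 735.89 g; the sum is limited to 1 decimal place (4 s.f.).
Carrying full precision, 735.89 × 10.40 = 7653.256 g; 10.40 has 4 s.f., so the result keeps min(4, 4) = 4 s.f.
Rounded to 4 significant figures: 7653 g.

7653 g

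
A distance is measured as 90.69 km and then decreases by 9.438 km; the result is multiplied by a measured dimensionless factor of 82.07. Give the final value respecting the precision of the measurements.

90.69 km − 9.438 km = 81.252 km; the difference is limited to 2 decimal places (4 s.f.).
Carrying full precision, 81.252 × 82.07 = 6668.35164 km; 82.07 has 4 s.f., so the result keeps min(4, 4) = 4 s.f.
Rounded to 4 significant figures: 6668 km.

6668 km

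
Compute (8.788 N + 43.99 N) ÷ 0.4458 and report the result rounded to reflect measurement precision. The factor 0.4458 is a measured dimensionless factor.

8.788 N + 43.99 N = 52.778 N; the sum is limited to 2 decimal places (4 s.f.).
Carrying full precision, 52.778 ÷ 0.4458 = 118.389412293… N; 0.4458 has 4 s.f., so the result keeps min(4, 4) = 4 s.f.
Rounded to 4 significant figures: 118.4 N.

118.4 N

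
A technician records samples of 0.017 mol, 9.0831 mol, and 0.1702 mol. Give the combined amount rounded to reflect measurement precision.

9.270 mol

0.017 mol + 9.0831 mol + 0.1702 mol = 9.2703 mol.
Addition/subtraction keeps the fewest decimal places: 0.017 → 3 decimal places, 9.0831 → 4 decimal places, 0.1702 → 4 decimal places; limit is 3.
Rounded to 3 decimal places: 9.270 mol.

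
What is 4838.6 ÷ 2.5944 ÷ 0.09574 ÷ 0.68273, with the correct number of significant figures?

4838.6 ÷ 2.5944 ÷ 0.09574 ÷ 0.68273 = 28532.5361109…
Multiplication/division keeps the fewest significant figures: 4838.6 → 5 s.f., 2.5944 → 5 s.f., 0.09574 → 4 s.f., 0.68273 → 5 s.f.; limit is 4.
Rounded to 4 significant figures: 2.853 × 10^4.

2.853 × 10^4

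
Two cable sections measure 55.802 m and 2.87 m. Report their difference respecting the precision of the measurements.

55.802 m − 2.87 m = 52.932 m.
Addition/subtraction keeps the fewest decimal places: 55.802 → 3 decimal places, 2.87 → 2 decimal places; limit is 2.
Rounded to 2 decimal places: 52.93 m.

52.93 m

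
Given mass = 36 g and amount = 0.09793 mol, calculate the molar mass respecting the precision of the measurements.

3.7 × 10² g/mol

molar mass = 36 g ÷ 0.09793 mol = 367.609517002… g/mol.
36 has 2 significant figures; 0.09793 has 4.
Division/multiplication keeps the fewest: 2 significant figures.
Rounded: 3.7 × 10² g/mol.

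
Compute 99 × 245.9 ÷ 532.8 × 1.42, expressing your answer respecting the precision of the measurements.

99 × 245.9 ÷ 532.8 × 1.42 = 64.8810472973…
Multiplication/division keeps the fewest significant figures: 99 → 2 s.f., 245.9 → 4 s.f., 532.8 → 4 s.f., 1.42 → 3 s.f.; limit is 2.
Rounded to 2 significant figures: 65.

65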